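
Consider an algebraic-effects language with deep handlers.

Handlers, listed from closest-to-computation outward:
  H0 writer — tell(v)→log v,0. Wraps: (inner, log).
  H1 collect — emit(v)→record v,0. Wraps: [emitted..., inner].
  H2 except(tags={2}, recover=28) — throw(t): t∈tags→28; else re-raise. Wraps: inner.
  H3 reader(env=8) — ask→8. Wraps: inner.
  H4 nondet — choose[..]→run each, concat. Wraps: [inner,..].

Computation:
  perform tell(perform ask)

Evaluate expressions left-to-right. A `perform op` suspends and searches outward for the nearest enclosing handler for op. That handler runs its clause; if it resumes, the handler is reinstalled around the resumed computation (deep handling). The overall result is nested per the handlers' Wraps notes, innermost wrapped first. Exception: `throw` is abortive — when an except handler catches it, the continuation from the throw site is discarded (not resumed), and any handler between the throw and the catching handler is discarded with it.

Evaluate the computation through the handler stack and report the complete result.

Answer: [[(0, (8))]]

Working:
ask @ H3 ⇒ 8
tell(8) @ H0 ⇒ log+=8
H0 returns (0, (8))
H1 returns [(0, (8))]
H2 returns [(0, (8))]
H3 returns [(0, (8))]
H4 returns [[(0, (8))]]
= [[(0, (8))]]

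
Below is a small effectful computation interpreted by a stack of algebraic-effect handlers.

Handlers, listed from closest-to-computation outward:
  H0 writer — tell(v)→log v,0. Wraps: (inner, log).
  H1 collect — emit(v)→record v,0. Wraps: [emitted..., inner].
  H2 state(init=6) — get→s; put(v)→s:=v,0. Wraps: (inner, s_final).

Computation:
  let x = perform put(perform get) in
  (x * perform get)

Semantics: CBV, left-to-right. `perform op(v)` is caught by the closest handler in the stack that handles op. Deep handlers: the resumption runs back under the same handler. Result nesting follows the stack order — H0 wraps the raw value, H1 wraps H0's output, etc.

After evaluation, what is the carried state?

Answer: 6

Working:
get @ H2 ⇒ 6
put(6) @ H2 ⇒ s:=6
get @ H2 ⇒ 6
H0 returns (0, ())
H1 returns [(0, ())]
H2 returns ([(0, ())], 6)
= ([(0, ())], 6)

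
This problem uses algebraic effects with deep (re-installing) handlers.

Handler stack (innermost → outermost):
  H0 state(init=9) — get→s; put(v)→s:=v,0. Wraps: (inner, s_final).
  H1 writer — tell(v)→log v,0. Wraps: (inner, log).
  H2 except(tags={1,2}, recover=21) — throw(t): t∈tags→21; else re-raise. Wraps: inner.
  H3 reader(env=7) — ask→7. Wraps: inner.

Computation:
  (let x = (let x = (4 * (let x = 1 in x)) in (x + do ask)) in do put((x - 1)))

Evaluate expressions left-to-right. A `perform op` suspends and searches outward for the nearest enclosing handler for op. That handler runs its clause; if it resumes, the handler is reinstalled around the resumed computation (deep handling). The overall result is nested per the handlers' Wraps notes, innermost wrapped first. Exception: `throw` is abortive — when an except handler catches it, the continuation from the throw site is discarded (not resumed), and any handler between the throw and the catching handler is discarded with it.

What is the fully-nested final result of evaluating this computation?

Working:
ask @ H3 ⇒ 7
put(10) @ H0 ⇒ s:=10
H0 returns (0, 10)
H1 returns ((0, 10), ())
H2 returns ((0, 10), ())
H3 returns ((0, 10), ())
= ((0, 10), ())

Answer: ((0, 10), ())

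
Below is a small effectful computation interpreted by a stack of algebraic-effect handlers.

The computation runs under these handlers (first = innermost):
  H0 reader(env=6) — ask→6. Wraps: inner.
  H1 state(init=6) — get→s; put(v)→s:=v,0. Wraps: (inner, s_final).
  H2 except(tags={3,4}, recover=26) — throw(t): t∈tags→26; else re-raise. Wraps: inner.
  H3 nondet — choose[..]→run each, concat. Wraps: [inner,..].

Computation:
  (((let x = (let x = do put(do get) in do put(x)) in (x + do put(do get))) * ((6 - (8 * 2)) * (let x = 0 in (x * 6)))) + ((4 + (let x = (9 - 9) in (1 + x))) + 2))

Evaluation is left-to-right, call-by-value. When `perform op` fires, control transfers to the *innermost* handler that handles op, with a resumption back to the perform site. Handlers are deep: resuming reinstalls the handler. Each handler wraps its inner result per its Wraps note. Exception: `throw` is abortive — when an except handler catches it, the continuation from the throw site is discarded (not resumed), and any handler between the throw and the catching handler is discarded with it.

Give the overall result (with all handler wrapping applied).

Answer: [(7, 0)]

Evaluation trace:
get @ H1 ⇒ 6
put(6) @ H1 ⇒ s:=6
put(0) @ H1 ⇒ s:=0
get @ H1 ⇒ 0
put(0) @ H1 ⇒ s:=0
H0 returns 7
H1 returns (7, 0)
H2 returns (7, 0)
H3 returns [(7, 0)]
= [(7, 0)]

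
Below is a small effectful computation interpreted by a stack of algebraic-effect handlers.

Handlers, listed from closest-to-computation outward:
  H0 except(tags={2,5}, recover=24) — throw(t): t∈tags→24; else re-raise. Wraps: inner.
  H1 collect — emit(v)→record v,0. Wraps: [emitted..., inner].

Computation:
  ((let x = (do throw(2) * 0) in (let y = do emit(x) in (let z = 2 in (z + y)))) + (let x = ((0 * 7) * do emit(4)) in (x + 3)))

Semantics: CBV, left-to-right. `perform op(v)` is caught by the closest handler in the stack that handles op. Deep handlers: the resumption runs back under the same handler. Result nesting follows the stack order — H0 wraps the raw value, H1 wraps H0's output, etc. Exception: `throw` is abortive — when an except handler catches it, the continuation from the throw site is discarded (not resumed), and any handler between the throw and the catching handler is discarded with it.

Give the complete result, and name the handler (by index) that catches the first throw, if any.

Step-by-step:
throw(2) @ H0 caught ⇒ 24
H1 returns [24]
= [24]

Answer: [24] ; first throw caught by: H0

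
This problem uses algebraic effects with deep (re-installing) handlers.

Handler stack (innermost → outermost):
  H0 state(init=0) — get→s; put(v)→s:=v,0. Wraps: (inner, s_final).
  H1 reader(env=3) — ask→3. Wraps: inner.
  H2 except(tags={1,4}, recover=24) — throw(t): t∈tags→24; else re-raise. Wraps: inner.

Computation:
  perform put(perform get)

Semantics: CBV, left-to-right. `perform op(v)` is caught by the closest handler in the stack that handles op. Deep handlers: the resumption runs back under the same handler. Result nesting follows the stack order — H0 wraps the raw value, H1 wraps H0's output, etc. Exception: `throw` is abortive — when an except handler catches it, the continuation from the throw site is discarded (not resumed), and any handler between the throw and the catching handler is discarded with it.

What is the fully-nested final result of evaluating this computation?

Evaluation trace:
get @ H0 ⇒ 0
put(0) @ H0 ⇒ s:=0
H0 returns (0, 0)
H1 returns (0, 0)
H2 returns (0, 0)
= (0, 0)

Answer: (0, 0)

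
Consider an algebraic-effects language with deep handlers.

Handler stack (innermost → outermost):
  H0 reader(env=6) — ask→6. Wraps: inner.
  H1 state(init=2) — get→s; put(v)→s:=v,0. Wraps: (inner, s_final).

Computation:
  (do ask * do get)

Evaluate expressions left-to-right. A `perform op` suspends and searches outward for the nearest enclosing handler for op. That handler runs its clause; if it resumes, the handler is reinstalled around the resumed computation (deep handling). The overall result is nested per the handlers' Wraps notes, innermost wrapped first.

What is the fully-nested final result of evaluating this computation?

Evaluation trace:
ask @ H0 ⇒ 6
get @ H1 ⇒ 2
H0 returns 12
H1 returns (12, 2)
= (12, 2)

Answer: (12, 2)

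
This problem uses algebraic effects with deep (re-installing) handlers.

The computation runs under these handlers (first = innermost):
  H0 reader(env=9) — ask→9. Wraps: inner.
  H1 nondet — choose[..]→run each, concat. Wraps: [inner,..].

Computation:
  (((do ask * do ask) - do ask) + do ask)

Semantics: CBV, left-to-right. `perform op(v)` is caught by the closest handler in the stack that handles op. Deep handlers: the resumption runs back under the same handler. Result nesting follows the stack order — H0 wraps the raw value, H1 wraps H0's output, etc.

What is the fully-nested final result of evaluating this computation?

Step-by-step:
ask @ H0 ⇒ 9
ask @ H0 ⇒ 9
ask @ H0 ⇒ 9
ask @ H0 ⇒ 9
H0 returns 81
H1 returns [81]
= [81]

Answer: [81]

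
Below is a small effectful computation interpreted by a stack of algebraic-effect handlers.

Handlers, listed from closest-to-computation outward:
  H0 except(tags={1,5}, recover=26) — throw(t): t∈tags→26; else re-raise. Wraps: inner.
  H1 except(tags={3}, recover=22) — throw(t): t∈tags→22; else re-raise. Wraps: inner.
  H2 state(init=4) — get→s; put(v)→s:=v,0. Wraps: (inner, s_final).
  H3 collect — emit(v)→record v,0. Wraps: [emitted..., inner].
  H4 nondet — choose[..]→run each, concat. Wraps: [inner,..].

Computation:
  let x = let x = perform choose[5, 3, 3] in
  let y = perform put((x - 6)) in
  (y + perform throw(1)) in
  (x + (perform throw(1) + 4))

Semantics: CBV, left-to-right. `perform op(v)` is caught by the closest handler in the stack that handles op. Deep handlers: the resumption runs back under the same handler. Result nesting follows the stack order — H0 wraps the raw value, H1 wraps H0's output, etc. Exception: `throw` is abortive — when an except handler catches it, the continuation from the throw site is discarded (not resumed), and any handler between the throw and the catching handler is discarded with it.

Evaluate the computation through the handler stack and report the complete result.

Step-by-step:
choose[5, 3, 3] @ H4
  branch[0] choose=5:
    put(-1) @ H2 ⇒ s:=-1
    throw(1) @ H0 caught ⇒ 26
    H1 returns 26
    H2 returns (26, -1)
    H3 returns [(26, -1)]
    H4 returns [[(26, -1)]]
  branch[1] choose=3:
    put(-3) @ H2 ⇒ s:=-3
    throw(1) @ H0 caught ⇒ 26
    H1 returns 26
    H2 returns (26, -3)
    H3 returns [(26, -3)]
    H4 returns [[(26, -3)]]
  branch[2] choose=3:
    put(-3) @ H2 ⇒ s:=-3
    throw(1) @ H0 caught ⇒ 26
    H1 returns 26
    H2 returns (26, -3)
    H3 returns [(26, -3)]
    H4 returns [[(26, -3)]]
= [[(26, -1)], [(26, -3)], [(26, -3)]]

Answer: [[(26, -1)], [(26, -3)], [(26, -3)]]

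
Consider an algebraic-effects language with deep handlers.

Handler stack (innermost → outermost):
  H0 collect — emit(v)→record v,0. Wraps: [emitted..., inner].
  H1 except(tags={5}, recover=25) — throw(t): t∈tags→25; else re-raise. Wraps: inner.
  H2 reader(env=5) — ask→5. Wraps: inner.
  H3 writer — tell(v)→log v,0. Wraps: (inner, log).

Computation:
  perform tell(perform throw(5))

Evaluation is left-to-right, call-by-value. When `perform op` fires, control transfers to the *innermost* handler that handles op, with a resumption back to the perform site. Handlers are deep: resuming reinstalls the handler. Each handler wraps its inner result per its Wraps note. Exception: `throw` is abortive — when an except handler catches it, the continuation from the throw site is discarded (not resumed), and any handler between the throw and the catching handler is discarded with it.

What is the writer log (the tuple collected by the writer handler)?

Step-by-step:
throw(5) @ H1 caught ⇒ 25
H2 returns 25
H3 returns (25, ())
= (25, ())

Answer: ()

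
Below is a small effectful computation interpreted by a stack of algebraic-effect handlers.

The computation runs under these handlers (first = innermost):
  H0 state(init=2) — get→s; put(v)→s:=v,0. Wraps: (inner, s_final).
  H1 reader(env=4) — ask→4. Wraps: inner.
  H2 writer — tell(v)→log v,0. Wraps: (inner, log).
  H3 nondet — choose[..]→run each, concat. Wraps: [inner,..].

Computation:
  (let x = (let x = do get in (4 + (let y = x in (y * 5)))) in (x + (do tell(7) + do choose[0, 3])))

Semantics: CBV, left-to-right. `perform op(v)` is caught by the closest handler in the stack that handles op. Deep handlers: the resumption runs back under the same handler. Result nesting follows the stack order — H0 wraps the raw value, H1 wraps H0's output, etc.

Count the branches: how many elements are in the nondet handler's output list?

Step-by-step:
get @ H0 ⇒ 2
tell(7) @ H2 ⇒ log+=7
choose[0, 3] @ H3
  branch[0] choose=0:
    H0 returns (14, 2)
    H1 returns (14, 2)
    H2 returns ((14, 2), (7))
    H3 returns [((14, 2), (7))]
  branch[1] choose=3:
    H0 returns (17, 2)
    H1 returns (17, 2)
    H2 returns ((17, 2), (7))
    H3 returns [((17, 2), (7))]
= [((14, 2), (7)), ((17, 2), (7))]

Answer: 2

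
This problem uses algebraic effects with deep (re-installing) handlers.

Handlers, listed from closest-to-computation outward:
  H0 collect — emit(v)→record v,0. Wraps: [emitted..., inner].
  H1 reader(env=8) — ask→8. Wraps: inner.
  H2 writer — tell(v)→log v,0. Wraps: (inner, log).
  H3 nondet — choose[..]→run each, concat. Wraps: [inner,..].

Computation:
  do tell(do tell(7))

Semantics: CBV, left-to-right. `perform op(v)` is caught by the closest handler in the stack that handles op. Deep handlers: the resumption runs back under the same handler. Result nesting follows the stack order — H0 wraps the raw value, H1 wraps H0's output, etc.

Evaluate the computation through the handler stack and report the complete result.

Working:
tell(7) @ H2 ⇒ log+=7
tell(0) @ H2 ⇒ log+=0
H0 returns [0]
H1 returns [0]
H2 returns ([0], (7, 0))
H3 returns [([0], (7, 0))]
= [([0], (7, 0))]

Answer: [([0], (7, 0))]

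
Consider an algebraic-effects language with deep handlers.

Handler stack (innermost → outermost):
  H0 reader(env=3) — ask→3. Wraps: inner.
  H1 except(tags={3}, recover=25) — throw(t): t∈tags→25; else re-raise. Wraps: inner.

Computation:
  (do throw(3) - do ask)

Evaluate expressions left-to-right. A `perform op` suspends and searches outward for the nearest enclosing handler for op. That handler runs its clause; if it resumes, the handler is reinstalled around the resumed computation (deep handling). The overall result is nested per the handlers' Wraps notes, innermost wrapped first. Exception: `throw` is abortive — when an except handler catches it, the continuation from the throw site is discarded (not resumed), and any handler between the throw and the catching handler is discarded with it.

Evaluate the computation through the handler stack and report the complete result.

Working:
throw(3) @ H1 caught ⇒ 25
= 25

Answer: 25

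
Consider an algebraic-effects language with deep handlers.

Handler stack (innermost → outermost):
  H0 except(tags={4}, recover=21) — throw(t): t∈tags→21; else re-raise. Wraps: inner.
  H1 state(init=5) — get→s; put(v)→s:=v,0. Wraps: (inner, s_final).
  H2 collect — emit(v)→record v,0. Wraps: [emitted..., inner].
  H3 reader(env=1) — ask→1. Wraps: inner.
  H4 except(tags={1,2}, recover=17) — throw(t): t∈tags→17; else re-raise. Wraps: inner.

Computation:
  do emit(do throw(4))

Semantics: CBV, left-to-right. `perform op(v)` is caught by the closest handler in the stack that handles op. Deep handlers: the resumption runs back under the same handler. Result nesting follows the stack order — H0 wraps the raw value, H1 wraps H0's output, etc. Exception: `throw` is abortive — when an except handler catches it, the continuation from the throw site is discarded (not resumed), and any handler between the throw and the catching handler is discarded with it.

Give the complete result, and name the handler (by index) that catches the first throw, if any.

Evaluation trace:
throw(4) @ H0 caught ⇒ 21
H1 returns (21, 5)
H2 returns [(21, 5)]
H3 returns [(21, 5)]
H4 returns [(21, 5)]
= [(21, 5)]

Answer: [(21, 5)] ; first throw caught by: H0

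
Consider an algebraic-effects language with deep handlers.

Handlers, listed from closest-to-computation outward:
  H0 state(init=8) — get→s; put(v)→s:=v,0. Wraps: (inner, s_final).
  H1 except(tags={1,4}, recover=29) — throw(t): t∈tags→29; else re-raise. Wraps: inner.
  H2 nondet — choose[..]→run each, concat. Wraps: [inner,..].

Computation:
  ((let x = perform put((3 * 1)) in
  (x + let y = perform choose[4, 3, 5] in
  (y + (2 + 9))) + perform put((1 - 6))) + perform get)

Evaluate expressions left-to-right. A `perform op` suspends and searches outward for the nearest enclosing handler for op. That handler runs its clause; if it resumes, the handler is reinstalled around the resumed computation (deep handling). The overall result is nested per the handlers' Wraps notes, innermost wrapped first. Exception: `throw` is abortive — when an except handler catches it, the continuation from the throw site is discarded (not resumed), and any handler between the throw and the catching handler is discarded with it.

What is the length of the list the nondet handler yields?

Answer: 3

Working:
put(3) @ H0 ⇒ s:=3
choose[4, 3, 5] @ H2
  branch[0] choose=4:
    put(-5) @ H0 ⇒ s:=-5
    get @ H0 ⇒ -5
    H0 returns (10, -5)
    H1 returns (10, -5)
    H2 returns [(10, -5)]
  branch[1] choose=3:
    put(-5) @ H0 ⇒ s:=-5
    get @ H0 ⇒ -5
    H0 returns (9, -5)
    H1 returns (9, -5)
    H2 returns [(9, -5)]
  branch[2] choose=5:
    put(-5) @ H0 ⇒ s:=-5
    get @ H0 ⇒ -5
    H0 returns (11, -5)
    H1 returns (11, -5)
    H2 returns [(11, -5)]
= [(10, -5), (9, -5), (11, -5)]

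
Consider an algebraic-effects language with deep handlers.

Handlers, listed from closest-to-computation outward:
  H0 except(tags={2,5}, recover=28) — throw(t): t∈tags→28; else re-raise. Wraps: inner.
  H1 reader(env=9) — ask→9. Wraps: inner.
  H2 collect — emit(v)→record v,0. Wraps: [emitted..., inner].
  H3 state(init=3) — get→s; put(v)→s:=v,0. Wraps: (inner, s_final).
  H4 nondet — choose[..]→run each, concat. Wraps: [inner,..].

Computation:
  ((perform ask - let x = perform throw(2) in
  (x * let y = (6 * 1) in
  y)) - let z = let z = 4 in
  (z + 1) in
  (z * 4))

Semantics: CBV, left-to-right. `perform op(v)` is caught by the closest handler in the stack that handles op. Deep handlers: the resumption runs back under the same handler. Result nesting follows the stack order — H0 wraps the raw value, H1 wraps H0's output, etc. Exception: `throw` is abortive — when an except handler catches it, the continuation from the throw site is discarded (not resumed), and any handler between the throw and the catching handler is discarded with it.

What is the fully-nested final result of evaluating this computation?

Answer: [([28], 3)]

Step-by-step:
ask @ H1 ⇒ 9
throw(2) @ H0 caught ⇒ 28
H1 returns 28
H2 returns [28]
H3 returns ([28], 3)
H4 returns [([28], 3)]
= [([28], 3)]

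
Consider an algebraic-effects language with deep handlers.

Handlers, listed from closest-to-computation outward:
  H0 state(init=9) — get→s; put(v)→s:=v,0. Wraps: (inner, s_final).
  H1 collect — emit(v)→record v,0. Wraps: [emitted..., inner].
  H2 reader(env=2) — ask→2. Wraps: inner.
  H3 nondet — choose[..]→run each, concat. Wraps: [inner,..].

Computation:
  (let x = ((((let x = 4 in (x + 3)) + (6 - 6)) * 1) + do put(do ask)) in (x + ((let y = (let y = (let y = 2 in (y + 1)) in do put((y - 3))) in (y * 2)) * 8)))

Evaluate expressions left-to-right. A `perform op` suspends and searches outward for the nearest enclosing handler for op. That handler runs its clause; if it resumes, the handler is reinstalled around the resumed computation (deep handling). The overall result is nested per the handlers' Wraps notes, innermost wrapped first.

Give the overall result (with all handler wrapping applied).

Answer: [[(7, 0)]]

Working:
ask @ H2 ⇒ 2
put(2) @ H0 ⇒ s:=2
put(0) @ H0 ⇒ s:=0
H0 returns (7, 0)
H1 returns [(7, 0)]
H2 returns [(7, 0)]
H3 returns [[(7, 0)]]
= [[(7, 0)]]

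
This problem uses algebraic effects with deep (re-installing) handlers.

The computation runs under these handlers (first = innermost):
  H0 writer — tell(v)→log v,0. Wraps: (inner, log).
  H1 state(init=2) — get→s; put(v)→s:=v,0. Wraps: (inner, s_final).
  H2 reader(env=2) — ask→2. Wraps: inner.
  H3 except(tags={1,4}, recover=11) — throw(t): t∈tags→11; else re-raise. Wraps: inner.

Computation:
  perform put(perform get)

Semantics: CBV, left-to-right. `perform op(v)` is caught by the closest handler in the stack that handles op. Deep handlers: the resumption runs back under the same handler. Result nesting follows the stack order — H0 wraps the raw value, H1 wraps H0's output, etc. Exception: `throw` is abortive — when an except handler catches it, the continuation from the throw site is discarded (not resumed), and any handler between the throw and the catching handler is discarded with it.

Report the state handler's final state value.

Step-by-step:
get @ H1 ⇒ 2
put(2) @ H1 ⇒ s:=2
H0 returns (0, ())
H1 returns ((0, ()), 2)
H2 returns ((0, ()), 2)
H3 returns ((0, ()), 2)
= ((0, ()), 2)

Answer: 2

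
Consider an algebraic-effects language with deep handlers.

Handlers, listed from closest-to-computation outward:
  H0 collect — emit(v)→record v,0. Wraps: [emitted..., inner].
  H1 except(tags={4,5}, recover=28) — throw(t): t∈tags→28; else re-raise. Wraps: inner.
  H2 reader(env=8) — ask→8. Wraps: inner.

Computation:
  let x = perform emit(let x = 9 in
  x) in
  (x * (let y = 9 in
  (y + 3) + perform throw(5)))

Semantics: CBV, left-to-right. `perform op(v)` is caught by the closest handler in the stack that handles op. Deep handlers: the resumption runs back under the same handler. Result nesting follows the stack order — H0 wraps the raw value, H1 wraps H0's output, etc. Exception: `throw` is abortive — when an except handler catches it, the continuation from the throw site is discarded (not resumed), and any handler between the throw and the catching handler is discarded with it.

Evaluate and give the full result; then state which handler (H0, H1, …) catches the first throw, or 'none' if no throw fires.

Working:
emit(9) @ H0 ⇒ out+=9
throw(5) @ H1 caught ⇒ 28
H2 returns 28
= 28

Answer: 28 ; first throw caught by: H1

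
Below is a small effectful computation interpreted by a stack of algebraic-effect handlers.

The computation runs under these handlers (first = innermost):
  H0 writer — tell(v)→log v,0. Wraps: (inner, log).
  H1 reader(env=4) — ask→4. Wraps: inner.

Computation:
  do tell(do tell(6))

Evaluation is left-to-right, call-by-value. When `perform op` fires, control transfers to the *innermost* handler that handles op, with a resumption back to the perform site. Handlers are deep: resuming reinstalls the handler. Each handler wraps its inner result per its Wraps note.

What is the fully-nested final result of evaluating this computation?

Answer: (0, (6, 0))

Step-by-step:
tell(6) @ H0 ⇒ log+=6
tell(0) @ H0 ⇒ log+=0
H0 returns (0, (6, 0))
H1 returns (0, (6, 0))
= (0, (6, 0))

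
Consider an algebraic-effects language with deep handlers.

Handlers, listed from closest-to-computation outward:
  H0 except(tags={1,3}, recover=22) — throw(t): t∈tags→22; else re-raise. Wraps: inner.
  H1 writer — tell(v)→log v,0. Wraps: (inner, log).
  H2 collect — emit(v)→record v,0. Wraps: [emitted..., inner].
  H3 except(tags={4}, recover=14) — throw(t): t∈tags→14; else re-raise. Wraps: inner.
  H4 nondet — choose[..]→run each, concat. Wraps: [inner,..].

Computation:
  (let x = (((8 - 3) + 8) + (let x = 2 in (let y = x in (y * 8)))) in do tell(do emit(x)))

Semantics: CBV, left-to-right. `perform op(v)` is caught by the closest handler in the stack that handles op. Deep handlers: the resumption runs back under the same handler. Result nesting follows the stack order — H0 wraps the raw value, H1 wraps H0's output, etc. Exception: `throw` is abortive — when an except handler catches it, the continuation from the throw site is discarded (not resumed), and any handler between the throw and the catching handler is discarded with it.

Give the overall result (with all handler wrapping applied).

Answer: [[29, (0, (0))]]

Working:
emit(29) @ H2 ⇒ out+=29
tell(0) @ H1 ⇒ log+=0
H0 returns 0
H1 returns (0, (0))
H2 returns [29, (0, (0))]
H3 returns [29, (0, (0))]
H4 returns [[29, (0, (0))]]
= [[29, (0, (0))]]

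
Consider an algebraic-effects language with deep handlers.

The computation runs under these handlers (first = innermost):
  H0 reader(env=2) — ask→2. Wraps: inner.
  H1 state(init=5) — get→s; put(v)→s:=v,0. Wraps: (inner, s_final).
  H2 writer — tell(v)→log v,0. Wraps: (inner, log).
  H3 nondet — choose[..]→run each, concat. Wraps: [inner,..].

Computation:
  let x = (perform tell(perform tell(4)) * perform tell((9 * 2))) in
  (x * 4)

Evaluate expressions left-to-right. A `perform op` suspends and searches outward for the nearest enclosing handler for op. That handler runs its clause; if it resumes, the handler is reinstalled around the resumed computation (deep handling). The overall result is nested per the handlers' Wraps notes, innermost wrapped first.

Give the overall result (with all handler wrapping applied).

Answer: [((0, 5), (4, 0, 18))]

Working:
tell(4) @ H2 ⇒ log+=4
tell(0) @ H2 ⇒ log+=0
tell(18) @ H2 ⇒ log+=18
H0 returns 0
H1 returns (0, 5)
H2 returns ((0, 5), (4, 0, 18))
H3 returns [((0, 5), (4, 0, 18))]
= [((0, 5), (4, 0, 18))]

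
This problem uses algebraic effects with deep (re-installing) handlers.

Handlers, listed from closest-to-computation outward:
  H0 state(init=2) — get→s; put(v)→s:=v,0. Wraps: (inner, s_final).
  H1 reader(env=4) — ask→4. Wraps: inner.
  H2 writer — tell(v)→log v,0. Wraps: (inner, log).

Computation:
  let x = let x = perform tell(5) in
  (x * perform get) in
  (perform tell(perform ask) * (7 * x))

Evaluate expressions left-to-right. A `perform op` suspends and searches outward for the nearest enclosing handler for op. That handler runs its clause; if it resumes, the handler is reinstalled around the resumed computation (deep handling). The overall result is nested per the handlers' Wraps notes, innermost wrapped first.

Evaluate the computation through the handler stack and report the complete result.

Evaluation trace:
tell(5) @ H2 ⇒ log+=5
get @ H0 ⇒ 2
ask @ H1 ⇒ 4
tell(4) @ H2 ⇒ log+=4
H0 returns (0, 2)
H1 returns (0, 2)
H2 returns ((0, 2), (5, 4))
= ((0, 2), (5, 4))

Answer: ((0, 2), (5, 4))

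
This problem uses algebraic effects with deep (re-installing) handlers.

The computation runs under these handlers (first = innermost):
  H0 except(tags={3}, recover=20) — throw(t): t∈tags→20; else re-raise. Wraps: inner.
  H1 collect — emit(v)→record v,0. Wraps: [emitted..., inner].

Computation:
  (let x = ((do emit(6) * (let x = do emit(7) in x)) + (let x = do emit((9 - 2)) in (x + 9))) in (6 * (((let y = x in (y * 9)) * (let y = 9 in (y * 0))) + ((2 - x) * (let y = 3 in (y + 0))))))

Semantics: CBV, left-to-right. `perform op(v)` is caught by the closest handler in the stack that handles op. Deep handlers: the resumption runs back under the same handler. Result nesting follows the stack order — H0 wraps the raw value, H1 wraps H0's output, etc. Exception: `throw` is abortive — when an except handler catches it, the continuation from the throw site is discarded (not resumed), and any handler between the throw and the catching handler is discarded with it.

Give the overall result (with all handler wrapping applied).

Answer: [6, 7, 7, -126]

Step-by-step:
emit(6) @ H1 ⇒ out+=6
emit(7) @ H1 ⇒ out+=7
emit(7) @ H1 ⇒ out+=7
H0 returns -126
H1 returns [6, 7, 7, -126]
= [6, 7, 7, -126]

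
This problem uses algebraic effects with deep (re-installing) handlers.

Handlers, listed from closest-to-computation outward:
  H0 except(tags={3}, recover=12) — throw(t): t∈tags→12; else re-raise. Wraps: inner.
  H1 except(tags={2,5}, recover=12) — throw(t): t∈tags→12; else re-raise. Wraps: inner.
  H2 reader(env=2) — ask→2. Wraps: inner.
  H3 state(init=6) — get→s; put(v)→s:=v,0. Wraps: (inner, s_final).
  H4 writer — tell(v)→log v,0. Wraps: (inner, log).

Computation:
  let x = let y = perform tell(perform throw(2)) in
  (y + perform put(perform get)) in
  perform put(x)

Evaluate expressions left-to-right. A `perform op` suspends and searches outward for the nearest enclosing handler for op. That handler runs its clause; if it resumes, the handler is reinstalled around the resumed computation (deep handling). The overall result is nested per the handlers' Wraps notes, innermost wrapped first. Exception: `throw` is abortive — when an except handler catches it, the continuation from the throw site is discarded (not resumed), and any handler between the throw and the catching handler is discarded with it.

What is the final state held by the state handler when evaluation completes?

Step-by-step:
throw(2) @ H0 re-raised
throw(2) @ H1 caught ⇒ 12
H2 returns 12
H3 returns (12, 6)
H4 returns ((12, 6), ())
= ((12, 6), ())

Answer: 6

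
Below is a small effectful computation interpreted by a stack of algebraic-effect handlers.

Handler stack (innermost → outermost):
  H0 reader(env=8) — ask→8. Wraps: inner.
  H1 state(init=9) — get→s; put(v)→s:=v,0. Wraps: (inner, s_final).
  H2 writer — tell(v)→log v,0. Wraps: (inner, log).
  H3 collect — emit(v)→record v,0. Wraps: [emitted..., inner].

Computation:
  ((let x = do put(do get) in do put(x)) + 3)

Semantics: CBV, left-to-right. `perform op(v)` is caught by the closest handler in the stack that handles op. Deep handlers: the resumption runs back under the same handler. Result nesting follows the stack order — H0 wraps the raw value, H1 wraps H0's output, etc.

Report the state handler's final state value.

Step-by-step:
get @ H1 ⇒ 9
put(9) @ H1 ⇒ s:=9
put(0) @ H1 ⇒ s:=0
H0 returns 3
H1 returns (3, 0)
H2 returns ((3, 0), ())
H3 returns [((3, 0), ())]
= [((3, 0), ())]

Answer: 0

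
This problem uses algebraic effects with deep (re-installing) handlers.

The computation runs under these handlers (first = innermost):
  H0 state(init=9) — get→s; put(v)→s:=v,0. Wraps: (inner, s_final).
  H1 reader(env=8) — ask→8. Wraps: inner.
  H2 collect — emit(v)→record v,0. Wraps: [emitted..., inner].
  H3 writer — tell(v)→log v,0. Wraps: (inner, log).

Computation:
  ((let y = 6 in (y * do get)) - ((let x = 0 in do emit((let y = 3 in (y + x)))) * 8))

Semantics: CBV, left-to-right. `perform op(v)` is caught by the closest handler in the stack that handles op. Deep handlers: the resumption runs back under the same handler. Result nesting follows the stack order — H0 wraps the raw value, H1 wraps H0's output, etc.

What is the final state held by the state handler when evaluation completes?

Answer: 9

Working:
get @ H0 ⇒ 9
emit(3) @ H2 ⇒ out+=3
H0 returns (54, 9)
H1 returns (54, 9)
H2 returns [3, (54, 9)]
H3 returns ([3, (54, 9)], ())
= ([3, (54, 9)], ())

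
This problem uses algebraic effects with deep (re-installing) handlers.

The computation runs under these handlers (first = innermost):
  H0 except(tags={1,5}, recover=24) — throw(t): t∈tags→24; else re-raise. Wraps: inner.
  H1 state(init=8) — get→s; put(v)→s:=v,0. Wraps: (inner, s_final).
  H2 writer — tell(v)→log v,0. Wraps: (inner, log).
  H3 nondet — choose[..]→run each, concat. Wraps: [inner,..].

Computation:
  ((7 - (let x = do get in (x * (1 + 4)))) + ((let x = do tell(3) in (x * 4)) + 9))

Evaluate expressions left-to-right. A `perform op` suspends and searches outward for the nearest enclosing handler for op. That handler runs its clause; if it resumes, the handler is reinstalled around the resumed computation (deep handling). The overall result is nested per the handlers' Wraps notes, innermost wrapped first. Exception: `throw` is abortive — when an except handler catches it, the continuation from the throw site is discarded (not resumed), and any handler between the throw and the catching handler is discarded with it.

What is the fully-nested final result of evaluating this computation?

Answer: [((-24, 8), (3))]

Working:
get @ H1 ⇒ 8
tell(3) @ H2 ⇒ log+=3
H0 returns -24
H1 returns (-24, 8)
H2 returns ((-24, 8), (3))
H3 returns [((-24, 8), (3))]
= [((-24, 8), (3))]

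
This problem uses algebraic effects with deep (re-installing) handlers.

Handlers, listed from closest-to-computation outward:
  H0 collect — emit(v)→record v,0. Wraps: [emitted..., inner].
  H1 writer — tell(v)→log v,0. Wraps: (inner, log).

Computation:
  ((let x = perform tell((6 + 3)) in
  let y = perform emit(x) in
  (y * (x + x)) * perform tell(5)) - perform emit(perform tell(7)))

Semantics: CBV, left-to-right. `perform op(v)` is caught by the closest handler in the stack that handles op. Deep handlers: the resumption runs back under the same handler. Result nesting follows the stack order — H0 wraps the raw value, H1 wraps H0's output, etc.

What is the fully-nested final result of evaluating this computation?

Answer: ([0, 0, 0], (9, 5, 7))

Working:
tell(9) @ H1 ⇒ log+=9
emit(0) @ H0 ⇒ out+=0
tell(5) @ H1 ⇒ log+=5
tell(7) @ H1 ⇒ log+=7
emit(0) @ H0 ⇒ out+=0
H0 returns [0, 0, 0]
H1 returns ([0, 0, 0], (9, 5, 7))
= ([0, 0, 0], (9, 5, 7))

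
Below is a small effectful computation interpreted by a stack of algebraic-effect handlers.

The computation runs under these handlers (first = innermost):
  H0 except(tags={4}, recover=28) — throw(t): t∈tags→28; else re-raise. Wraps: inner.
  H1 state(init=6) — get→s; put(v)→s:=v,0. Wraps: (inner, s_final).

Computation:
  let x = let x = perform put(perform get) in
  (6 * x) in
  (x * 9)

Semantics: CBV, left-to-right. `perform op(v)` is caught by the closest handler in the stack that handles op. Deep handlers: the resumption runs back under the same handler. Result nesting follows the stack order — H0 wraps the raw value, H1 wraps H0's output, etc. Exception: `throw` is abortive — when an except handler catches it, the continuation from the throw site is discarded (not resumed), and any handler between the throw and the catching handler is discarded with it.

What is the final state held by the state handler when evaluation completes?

Step-by-step:
get @ H1 ⇒ 6
put(6) @ H1 ⇒ s:=6
H0 returns 0
H1 returns (0, 6)
= (0, 6)

Answer: 6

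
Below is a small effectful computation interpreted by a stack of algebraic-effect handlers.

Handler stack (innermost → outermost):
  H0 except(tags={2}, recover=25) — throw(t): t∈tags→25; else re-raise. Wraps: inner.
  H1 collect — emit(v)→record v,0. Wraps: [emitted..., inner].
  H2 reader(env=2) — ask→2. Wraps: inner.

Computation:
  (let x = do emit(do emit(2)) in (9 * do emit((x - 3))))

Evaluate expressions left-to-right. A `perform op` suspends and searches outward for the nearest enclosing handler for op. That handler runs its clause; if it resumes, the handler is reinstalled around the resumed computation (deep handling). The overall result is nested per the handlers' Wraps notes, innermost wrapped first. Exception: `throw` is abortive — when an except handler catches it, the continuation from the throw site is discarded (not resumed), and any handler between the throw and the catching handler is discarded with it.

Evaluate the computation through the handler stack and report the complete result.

Answer: [2, 0, -3, 0]

Working:
emit(2) @ H1 ⇒ out+=2
emit(0) @ H1 ⇒ out+=0
emit(-3) @ H1 ⇒ out+=-3
H0 returns 0
H1 returns [2, 0, -3, 0]
H2 returns [2, 0, -3, 0]
= [2, 0, -3, 0]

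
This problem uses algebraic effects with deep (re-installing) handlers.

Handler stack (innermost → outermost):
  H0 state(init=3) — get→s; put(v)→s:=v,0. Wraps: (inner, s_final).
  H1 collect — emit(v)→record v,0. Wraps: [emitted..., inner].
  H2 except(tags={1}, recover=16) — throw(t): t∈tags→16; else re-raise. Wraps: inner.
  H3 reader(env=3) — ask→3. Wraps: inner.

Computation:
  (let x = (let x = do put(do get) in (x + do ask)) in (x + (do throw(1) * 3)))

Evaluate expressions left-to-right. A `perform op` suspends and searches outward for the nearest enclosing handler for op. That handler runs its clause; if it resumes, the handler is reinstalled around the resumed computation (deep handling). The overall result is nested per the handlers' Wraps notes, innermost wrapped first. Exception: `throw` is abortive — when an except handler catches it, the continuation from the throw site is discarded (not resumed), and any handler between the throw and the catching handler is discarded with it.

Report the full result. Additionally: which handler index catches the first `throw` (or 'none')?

Answer: 16 ; first throw caught by: H2

Step-by-step:
get @ H0 ⇒ 3
put(3) @ H0 ⇒ s:=3
ask @ H3 ⇒ 3
throw(1) @ H2 caught ⇒ 16
H3 returns 16
= 16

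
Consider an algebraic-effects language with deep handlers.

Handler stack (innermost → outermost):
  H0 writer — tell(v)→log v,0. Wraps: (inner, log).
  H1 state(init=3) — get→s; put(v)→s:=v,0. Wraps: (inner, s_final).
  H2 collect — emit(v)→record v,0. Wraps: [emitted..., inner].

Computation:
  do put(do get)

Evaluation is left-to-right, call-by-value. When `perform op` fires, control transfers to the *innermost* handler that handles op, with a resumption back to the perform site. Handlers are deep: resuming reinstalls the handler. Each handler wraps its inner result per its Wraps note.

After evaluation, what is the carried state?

Answer: 3

Step-by-step:
get @ H1 ⇒ 3
put(3) @ H1 ⇒ s:=3
H0 returns (0, ())
H1 returns ((0, ()), 3)
H2 returns [((0, ()), 3)]
= [((0, ()), 3)]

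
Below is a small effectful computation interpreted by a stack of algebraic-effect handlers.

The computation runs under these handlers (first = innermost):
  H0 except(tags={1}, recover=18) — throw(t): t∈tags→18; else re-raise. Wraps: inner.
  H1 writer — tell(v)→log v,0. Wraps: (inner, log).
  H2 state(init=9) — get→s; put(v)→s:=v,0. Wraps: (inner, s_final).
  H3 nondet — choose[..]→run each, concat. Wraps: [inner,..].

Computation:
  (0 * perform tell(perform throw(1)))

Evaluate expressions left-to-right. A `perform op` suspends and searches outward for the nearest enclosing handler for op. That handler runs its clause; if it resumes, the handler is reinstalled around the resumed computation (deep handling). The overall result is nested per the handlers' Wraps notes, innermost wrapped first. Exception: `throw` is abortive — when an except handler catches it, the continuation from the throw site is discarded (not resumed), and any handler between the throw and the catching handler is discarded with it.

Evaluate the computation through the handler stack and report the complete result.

Step-by-step:
throw(1) @ H0 caught ⇒ 18
H1 returns (18, ())
H2 returns ((18, ()), 9)
H3 returns [((18, ()), 9)]
= [((18, ()), 9)]

Answer: [((18, ()), 9)]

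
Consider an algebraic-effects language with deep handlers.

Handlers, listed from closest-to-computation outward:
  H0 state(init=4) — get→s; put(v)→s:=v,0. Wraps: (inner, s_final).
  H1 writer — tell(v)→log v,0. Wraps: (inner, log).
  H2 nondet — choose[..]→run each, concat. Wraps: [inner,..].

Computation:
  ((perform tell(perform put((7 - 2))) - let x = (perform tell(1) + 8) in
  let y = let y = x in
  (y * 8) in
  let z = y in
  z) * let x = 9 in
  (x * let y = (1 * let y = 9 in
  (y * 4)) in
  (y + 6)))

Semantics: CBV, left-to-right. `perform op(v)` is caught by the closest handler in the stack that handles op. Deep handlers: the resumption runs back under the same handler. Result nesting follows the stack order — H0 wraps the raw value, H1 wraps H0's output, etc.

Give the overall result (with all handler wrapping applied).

Answer: [((-24192, 5), (0, 1))]

Working:
put(5) @ H0 ⇒ s:=5
tell(0) @ H1 ⇒ log+=0
tell(1) @ H1 ⇒ log+=1
H0 returns (-24192, 5)
H1 returns ((-24192, 5), (0, 1))
H2 returns [((-24192, 5), (0, 1))]
= [((-24192, 5), (0, 1))]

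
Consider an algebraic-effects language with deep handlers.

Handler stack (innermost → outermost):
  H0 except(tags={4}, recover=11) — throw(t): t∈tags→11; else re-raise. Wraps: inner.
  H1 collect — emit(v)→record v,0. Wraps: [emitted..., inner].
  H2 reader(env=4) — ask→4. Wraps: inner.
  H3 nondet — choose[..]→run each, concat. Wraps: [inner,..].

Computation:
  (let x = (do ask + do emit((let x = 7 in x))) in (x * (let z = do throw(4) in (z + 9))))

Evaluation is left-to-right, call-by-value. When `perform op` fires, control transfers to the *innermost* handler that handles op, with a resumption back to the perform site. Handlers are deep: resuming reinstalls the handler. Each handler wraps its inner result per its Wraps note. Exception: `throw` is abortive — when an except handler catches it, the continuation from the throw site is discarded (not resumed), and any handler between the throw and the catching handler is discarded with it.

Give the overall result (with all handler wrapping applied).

Step-by-step:
ask @ H2 ⇒ 4
emit(7) @ H1 ⇒ out+=7
throw(4) @ H0 caught ⇒ 11
H1 returns [7, 11]
H2 returns [7, 11]
H3 returns [[7, 11]]
= [[7, 11]]

Answer: [[7, 11]]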